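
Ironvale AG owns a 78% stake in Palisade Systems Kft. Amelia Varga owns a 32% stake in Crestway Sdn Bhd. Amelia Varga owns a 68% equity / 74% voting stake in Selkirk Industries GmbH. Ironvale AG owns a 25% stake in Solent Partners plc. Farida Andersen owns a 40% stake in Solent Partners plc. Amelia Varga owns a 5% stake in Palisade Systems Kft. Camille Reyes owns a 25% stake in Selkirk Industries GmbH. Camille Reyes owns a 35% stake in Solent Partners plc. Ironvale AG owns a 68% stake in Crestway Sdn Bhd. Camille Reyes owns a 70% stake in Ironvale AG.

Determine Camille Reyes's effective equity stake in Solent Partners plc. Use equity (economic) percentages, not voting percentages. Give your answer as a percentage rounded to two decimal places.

Camille reaches Solent along 2 paths.
Via Ironvale: 70% × 25% = 17.5%.
Direct stake: 35% = 35%.
Total: 17.5% + 35% = 52.5%.
Rounded: 52.50%.

52.50%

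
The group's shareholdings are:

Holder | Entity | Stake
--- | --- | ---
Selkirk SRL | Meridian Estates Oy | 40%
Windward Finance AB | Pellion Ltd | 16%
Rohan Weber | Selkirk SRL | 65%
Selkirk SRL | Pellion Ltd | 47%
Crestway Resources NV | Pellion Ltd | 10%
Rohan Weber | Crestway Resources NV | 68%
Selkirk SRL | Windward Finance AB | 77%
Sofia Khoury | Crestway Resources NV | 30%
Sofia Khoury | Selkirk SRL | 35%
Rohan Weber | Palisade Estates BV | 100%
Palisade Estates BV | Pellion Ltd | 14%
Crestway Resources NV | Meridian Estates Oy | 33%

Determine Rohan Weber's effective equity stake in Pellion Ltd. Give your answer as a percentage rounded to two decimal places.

59.36%

Rohan reaches Pellion along 4 paths.
Via Palisade: 100% × 14% = 14%.
Via Crestway: 68% × 10% = 6.8%.
Via Selkirk: 65% × 47% = 30.55%.
Via Selkirk → Windward: 65% × 77% × 16% = 8.008%.
Total: 14% + 6.8% + 30.55% + 8.008% = 59.358%.
Rounded: 59.36%.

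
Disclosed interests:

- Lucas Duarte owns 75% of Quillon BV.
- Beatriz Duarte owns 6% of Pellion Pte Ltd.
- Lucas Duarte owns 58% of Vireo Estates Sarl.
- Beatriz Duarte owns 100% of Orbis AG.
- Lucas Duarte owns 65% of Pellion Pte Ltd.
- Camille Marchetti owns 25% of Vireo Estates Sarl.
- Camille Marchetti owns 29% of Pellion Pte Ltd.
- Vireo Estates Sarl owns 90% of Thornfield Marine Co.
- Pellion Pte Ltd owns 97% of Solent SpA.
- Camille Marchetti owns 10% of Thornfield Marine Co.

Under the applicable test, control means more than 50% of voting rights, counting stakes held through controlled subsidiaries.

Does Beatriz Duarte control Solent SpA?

No

Beatriz holds 100% of Orbis, so Beatriz controls Orbis.
Neither Beatriz nor any entity Beatriz controls holds any voting interest in Solent.
So Beatriz does not control Solent.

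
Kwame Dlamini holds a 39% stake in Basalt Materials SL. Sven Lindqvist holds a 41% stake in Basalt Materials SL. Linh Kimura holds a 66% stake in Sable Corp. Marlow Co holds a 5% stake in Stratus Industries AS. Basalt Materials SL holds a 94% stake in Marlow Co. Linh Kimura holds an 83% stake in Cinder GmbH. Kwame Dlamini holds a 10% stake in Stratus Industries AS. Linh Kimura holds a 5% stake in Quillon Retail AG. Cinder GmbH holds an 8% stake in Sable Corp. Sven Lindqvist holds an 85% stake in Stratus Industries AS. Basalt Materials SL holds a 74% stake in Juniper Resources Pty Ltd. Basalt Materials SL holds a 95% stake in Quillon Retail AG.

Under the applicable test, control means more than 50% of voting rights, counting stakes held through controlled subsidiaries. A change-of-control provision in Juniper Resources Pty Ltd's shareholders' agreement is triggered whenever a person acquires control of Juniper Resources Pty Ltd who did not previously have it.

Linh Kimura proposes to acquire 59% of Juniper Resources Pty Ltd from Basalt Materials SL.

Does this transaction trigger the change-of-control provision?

The purchase adds only to Linh's holdings (Basalt's stake shrinks), so Linh is the only person who could newly come to control Juniper.
Linh holds 83% of Cinder, so Linh controls Cinder.
Cinder and Linh together hold 8% + 66% = 74% of Sable, so Linh controls Sable.
Neither Linh nor any entity Linh controls holds any voting interest in Juniper.
So before the transaction, Linh does not control Juniper.
After the purchase, Linh holds 59% of Juniper directly, and Basalt's stake falls to 15%.
Linh holds 59% of Juniper, so Linh controls Juniper.
Linh did not control Juniper before and does after, so the clause is triggered.

Yes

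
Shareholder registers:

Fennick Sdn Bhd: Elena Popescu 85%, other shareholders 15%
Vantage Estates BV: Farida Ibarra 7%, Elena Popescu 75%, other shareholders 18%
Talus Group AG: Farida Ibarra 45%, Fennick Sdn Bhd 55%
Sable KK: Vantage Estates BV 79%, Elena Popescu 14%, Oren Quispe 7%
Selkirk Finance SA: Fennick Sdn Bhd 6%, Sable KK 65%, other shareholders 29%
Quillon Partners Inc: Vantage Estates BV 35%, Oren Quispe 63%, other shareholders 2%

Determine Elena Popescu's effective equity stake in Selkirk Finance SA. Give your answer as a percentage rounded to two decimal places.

Elena reaches Selkirk along 3 paths.
Via Fennick: 85% × 6% = 5.1%.
Via Vantage → Sable: 75% × 79% × 65% = 38.5125%.
Via Sable: 14% × 65% = 9.1%.
Total: 5.1% + 38.5125% + 9.1% = 52.7125%.
Rounded: 52.71%.

52.71%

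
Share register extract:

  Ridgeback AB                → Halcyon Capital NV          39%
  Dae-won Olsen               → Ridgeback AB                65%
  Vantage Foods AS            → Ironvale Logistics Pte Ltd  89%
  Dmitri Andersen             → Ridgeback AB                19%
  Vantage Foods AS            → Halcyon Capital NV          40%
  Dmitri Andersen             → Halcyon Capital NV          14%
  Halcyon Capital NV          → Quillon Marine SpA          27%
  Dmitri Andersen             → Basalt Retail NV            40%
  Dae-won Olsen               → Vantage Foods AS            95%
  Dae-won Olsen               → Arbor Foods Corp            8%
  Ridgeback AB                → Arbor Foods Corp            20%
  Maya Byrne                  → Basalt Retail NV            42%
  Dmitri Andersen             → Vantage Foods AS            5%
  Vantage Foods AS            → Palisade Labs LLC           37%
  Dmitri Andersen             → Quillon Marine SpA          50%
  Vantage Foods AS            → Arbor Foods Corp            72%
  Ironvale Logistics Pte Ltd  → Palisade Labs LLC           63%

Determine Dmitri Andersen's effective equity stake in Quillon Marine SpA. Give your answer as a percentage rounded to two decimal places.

56.32%

Dmitri reaches Quillon along 4 paths.
Via Vantage → Halcyon: 5% × 40% × 27% = 0.54%.
Via Halcyon: 14% × 27% = 3.78%.
Via Ridgeback → Halcyon: 19% × 39% × 27% = 2.0007%.
Direct stake: 50% = 50%.
Total: 0.54% + 3.78% + 2.0007% + 50% = 56.3207%.
Rounded: 56.32%.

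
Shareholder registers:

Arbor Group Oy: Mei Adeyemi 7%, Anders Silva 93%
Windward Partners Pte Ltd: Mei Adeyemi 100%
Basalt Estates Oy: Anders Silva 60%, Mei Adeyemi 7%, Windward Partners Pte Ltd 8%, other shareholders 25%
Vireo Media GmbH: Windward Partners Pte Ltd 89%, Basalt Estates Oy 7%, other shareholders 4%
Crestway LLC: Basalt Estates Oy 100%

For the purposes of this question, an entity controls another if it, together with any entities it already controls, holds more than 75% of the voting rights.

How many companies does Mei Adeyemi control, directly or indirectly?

Mei holds 100% of Windward, so Mei controls Windward.
Windward holds 89% of Vireo, so Mei controls Vireo.
No other company's threshold is met.
Mei controls 2 companies.

2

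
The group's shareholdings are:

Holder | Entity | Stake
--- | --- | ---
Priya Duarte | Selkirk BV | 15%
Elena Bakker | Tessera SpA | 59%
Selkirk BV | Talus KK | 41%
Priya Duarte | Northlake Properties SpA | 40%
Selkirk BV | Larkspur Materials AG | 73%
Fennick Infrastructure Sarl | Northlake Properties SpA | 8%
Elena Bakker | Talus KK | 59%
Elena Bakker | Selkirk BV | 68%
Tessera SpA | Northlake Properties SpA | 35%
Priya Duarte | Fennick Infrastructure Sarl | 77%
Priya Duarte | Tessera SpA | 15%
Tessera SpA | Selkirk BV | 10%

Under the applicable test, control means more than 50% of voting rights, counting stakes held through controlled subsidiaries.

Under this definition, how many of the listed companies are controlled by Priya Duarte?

Priya holds 77% of Fennick, so Priya controls Fennick.
No other company's threshold is met.
Priya controls 1 company.

1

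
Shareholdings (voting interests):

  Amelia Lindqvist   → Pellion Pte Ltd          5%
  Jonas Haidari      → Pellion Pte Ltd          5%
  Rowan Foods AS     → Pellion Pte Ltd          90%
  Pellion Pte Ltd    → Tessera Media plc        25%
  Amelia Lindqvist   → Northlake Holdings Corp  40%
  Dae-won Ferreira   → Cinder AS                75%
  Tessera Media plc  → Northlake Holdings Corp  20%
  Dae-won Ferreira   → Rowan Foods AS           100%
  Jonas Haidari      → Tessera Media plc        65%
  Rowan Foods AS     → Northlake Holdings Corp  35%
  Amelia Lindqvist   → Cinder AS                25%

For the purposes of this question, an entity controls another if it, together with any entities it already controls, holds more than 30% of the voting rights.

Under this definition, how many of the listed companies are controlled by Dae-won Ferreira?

Dae-won holds 100% of Rowan, so Dae-won controls Rowan.
Dae-won holds 75% of Cinder, so Dae-won controls Cinder.
Rowan holds 90% of Pellion, so Dae-won controls Pellion.
Rowan holds 35% of Northlake, so Dae-won controls Northlake.
No other company's threshold is met.
Dae-won controls 4 companies.

4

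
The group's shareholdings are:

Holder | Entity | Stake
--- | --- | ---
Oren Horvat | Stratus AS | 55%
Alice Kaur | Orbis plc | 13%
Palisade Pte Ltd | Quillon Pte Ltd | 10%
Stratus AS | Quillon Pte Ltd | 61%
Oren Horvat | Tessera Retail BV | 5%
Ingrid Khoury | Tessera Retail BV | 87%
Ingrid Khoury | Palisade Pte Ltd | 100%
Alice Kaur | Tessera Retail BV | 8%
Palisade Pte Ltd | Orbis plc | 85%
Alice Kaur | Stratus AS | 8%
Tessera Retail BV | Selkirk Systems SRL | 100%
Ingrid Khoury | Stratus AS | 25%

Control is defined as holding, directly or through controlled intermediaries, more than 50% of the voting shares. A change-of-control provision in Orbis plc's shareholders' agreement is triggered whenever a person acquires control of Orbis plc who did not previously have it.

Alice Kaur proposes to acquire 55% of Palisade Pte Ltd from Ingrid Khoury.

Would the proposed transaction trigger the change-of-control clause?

The purchase adds only to Alice's holdings (Ingrid's stake shrinks), so Alice is the only person who could newly come to control Orbis.
Alice's largest direct stake is 13% in Orbis, which does not meet the threshold, so Alice controls no company.
In Orbis, Alice's side holds only 13%, not > 50%.
So before the transaction, Alice does not control Orbis.
After the purchase, Alice holds 55% of Palisade directly, and Ingrid's stake falls to 45%.
Alice holds 55% of Palisade, so Alice controls Palisade.
Palisade and Alice together hold 85% + 13% = 98% of Orbis, so Alice controls Orbis.
Alice did not control Orbis before and does after, so the clause is triggered.

Yes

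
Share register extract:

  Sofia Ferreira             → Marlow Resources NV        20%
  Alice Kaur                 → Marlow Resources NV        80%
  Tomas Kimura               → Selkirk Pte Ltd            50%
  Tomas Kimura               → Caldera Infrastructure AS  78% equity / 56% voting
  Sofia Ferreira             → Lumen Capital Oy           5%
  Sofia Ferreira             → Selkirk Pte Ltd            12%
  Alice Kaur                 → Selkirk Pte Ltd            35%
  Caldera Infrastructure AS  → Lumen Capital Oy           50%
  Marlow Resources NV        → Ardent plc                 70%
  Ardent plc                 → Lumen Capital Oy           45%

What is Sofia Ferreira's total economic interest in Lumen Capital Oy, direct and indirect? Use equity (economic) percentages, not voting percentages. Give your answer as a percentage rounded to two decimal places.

Sofia reaches Lumen along 2 paths.
Via Marlow → Ardent: 20% × 70% × 45% = 6.3%.
Direct stake: 5% = 5%.
Total: 6.3% + 5% = 11.3%.
Rounded: 11.30%.

11.30%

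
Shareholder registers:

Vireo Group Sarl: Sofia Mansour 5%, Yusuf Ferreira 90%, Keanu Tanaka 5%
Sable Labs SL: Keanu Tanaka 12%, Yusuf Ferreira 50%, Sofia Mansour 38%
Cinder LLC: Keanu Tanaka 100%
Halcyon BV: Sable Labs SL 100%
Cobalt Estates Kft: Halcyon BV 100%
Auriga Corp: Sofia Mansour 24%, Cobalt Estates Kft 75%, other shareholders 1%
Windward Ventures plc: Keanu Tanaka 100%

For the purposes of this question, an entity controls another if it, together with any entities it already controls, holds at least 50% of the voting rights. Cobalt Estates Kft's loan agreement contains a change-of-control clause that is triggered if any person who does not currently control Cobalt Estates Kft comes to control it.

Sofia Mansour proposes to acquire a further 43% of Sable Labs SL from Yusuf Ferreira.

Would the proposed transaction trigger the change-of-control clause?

Yes

The purchase adds only to Sofia's holdings (Yusuf's stake shrinks), so Sofia is the only person who could newly come to control Cobalt.
Sofia's largest direct stake is 38% in Sable, which does not meet the threshold, so Sofia controls no company.
Neither Sofia nor any entity Sofia controls holds any voting interest in Cobalt.
So before the transaction, Sofia does not control Cobalt.
After the purchase, Sofia's direct stake in Sable rises to 38% + 43% = 81%, and Yusuf's stake falls to 7%.
Sofia holds 81% of Sable, so Sofia controls Sable.
Sable holds 100% of Halcyon, so Sofia controls Halcyon.
Halcyon holds 100% of Cobalt, so Sofia controls Cobalt.
Sofia did not control Cobalt before and does after, so the clause is triggered.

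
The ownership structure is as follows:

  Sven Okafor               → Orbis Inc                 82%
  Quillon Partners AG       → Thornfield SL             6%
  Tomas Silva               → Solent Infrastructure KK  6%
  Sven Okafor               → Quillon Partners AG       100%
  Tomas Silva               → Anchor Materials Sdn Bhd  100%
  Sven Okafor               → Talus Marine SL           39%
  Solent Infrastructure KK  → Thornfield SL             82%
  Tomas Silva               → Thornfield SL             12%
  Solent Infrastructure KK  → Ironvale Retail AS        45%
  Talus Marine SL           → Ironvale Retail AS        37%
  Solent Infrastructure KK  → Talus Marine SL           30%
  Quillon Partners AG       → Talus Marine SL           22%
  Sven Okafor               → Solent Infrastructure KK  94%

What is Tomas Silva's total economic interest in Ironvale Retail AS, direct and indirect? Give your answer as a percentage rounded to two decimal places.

Tomas reaches Ironvale along 2 paths.
Via Solent → Talus: 6% × 30% × 37% = 0.666%.
Via Solent: 6% × 45% = 2.7%.
Total: 0.666% + 2.7% = 3.366%.
Rounded: 3.37%.

3.37%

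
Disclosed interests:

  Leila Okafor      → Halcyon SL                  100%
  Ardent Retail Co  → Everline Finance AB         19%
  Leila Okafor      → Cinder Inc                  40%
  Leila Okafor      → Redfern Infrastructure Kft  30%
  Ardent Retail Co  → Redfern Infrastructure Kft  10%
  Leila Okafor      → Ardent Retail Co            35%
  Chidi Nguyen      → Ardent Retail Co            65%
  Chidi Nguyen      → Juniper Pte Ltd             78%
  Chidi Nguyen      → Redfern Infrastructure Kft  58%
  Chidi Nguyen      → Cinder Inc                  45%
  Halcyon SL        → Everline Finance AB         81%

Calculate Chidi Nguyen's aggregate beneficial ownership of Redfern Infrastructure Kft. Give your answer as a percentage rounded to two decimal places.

64.50%

Chidi reaches Redfern along 2 paths.
Via Ardent: 65% × 10% = 6.5%.
Direct stake: 58% = 58%.
Total: 6.5% + 58% = 64.5%.
Rounded: 64.50%.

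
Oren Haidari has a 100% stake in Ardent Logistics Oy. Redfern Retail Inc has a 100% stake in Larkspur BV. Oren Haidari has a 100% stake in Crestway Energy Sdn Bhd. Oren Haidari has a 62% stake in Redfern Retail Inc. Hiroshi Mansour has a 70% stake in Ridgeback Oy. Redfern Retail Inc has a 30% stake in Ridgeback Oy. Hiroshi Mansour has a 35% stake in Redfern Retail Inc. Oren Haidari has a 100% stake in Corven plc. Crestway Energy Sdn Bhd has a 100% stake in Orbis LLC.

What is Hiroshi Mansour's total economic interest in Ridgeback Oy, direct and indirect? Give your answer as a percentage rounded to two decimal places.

Hiroshi reaches Ridgeback along 2 paths.
Via Redfern: 35% × 30% = 10.5%.
Direct stake: 70% = 70%.
Total: 10.5% + 70% = 80.5%.
Rounded: 80.50%.

80.50%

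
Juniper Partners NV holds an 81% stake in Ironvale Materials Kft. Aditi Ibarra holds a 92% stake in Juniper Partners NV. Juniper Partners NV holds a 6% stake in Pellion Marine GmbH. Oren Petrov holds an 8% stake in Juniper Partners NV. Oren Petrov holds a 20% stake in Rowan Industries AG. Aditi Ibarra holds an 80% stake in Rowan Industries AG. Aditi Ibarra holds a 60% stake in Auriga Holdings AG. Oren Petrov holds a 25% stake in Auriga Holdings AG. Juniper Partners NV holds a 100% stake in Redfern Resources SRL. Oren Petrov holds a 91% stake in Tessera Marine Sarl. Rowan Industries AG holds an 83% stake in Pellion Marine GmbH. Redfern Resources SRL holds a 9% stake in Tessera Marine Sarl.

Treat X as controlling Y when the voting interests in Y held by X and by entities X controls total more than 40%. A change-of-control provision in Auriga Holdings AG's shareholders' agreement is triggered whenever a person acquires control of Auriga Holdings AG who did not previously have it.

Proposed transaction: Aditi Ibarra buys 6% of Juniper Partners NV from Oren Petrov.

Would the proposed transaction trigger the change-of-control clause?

The purchase adds only to Aditi's holdings (Oren's stake shrinks), so Aditi is the only person who could newly come to control Auriga.
Aditi holds 60% of Auriga, so Aditi controls Auriga.
So Aditi already controls Auriga before the transaction.
After the purchase, Aditi's direct stake in Juniper rises to 92% + 6% = 98%, and Oren's stake falls to 2%.
Aditi controlled Auriga already, so this is not a new person acquiring control; every other person's position is unchanged or reduced.
No new person acquires control, so the clause is not triggered.

No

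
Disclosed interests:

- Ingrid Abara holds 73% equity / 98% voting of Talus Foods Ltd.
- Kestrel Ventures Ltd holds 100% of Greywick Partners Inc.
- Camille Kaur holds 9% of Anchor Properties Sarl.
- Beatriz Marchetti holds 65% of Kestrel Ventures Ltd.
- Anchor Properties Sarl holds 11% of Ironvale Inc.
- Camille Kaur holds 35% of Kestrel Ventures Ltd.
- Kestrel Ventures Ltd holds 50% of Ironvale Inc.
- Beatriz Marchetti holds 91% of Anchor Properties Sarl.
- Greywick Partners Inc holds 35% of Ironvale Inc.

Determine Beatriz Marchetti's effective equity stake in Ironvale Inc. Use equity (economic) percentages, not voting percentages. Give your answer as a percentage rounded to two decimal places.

65.26%

Beatriz reaches Ironvale along 3 paths.
Via Kestrel → Greywick: 65% × 100% × 35% = 22.75%.
Via Kestrel: 65% × 50% = 32.5%.
Via Anchor: 91% × 11% = 10.01%.
Total: 22.75% + 32.5% + 10.01% = 65.26%.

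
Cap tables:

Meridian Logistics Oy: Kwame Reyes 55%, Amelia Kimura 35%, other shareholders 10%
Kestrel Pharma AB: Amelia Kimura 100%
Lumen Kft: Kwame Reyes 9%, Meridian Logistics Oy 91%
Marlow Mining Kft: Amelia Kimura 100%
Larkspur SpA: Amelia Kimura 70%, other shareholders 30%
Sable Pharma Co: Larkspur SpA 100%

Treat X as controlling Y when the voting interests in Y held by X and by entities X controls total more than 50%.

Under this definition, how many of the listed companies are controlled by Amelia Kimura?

Amelia holds 100% of Kestrel, so Amelia controls Kestrel.
Amelia holds 100% of Marlow, so Amelia controls Marlow.
Amelia holds 70% of Larkspur, so Amelia controls Larkspur.
Larkspur holds 100% of Sable, so Amelia controls Sable.
No other company's threshold is met.
Amelia controls 4 companies.

4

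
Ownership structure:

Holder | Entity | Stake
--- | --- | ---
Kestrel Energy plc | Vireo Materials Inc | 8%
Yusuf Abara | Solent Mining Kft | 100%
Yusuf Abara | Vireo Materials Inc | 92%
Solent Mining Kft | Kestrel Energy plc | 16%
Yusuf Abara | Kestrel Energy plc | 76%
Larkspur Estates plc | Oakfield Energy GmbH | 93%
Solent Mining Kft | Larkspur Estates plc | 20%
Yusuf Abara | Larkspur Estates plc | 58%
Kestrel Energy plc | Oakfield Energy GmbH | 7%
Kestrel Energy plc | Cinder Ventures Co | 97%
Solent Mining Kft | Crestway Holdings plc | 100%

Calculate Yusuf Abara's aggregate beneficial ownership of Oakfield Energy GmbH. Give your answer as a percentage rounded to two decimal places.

78.98%

Yusuf reaches Oakfield along 4 paths.
Via Solent → Kestrel: 100% × 16% × 7% = 1.12%.
Via Kestrel: 76% × 7% = 5.32%.
Via Solent → Larkspur: 100% × 20% × 93% = 18.6%.
Via Larkspur: 58% × 93% = 53.94%.
Total: 1.12% + 5.32% + 18.6% + 53.94% = 78.98%.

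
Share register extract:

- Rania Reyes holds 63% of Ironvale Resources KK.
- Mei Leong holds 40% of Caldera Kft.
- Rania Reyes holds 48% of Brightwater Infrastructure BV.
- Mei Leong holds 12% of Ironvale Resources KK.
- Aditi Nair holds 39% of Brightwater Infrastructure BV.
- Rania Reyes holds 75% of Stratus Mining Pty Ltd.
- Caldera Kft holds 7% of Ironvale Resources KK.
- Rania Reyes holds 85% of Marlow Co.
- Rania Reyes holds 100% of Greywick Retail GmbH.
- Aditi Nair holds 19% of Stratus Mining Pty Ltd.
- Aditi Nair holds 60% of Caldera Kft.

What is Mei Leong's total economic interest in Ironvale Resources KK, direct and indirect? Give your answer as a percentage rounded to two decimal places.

14.80%

Mei reaches Ironvale along 2 paths.
Via Caldera: 40% × 7% = 2.8%.
Direct stake: 12% = 12%.
Total: 2.8% + 12% = 14.8%.
Rounded: 14.80%.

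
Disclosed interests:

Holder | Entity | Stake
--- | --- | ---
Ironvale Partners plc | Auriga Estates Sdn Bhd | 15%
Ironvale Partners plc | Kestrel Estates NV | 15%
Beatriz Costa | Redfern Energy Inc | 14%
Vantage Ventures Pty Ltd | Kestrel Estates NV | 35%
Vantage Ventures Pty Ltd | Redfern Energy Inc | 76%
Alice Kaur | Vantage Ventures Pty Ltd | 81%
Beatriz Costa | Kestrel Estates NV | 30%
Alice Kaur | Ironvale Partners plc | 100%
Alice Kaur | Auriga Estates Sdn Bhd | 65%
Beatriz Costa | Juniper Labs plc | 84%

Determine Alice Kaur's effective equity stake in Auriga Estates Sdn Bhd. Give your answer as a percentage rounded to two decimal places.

80.00%

Alice reaches Auriga along 2 paths.
Direct stake: 65% = 65%.
Via Ironvale: 100% × 15% = 15%.
Total: 65% + 15% = 80%.
Rounded: 80.00%.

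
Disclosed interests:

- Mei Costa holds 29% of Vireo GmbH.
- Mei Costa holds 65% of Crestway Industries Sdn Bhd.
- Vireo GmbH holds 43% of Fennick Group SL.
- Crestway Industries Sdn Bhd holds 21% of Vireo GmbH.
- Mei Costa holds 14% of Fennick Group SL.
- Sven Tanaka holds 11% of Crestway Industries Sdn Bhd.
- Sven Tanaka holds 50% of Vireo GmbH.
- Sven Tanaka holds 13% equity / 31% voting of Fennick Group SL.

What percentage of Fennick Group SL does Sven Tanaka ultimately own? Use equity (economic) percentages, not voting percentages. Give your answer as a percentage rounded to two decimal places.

35.49%

Sven reaches Fennick along 3 paths.
Via Vireo: 50% × 43% = 21.5%.
Via Crestway → Vireo: 11% × 21% × 43% = 0.9933%.
Direct stake: 13% = 13%.
Total: 21.5% + 0.9933% + 13% = 35.4933%.
Rounded: 35.49%.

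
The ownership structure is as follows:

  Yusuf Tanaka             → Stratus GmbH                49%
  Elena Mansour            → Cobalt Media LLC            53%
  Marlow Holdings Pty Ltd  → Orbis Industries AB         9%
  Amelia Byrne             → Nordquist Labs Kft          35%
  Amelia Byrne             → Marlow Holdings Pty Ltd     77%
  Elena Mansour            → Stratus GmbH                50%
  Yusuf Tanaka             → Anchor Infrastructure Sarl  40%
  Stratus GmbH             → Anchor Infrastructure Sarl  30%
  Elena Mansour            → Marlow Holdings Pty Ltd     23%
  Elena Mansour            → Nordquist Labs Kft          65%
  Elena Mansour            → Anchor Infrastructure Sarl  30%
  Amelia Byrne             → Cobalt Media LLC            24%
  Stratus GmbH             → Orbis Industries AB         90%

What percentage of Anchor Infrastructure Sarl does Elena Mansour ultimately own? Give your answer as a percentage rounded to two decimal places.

45.00%

Elena reaches Anchor along 2 paths.
Direct stake: 30% = 30%.
Via Stratus: 50% × 30% = 15%.
Total: 30% + 15% = 45%.
Rounded: 45.00%.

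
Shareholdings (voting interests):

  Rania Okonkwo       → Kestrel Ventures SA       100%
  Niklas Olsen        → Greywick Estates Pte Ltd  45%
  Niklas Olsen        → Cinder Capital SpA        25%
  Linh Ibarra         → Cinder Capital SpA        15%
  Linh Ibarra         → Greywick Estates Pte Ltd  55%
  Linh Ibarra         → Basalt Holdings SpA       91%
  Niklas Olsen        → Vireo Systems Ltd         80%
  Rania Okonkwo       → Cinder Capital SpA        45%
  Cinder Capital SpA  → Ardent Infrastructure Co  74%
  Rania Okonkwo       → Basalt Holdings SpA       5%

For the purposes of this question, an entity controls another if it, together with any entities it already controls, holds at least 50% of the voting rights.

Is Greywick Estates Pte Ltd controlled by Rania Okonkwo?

Rania holds 100% of Kestrel, so Rania controls Kestrel.
Neither Rania nor any entity Rania controls holds any voting interest in Greywick.
So Rania does not control Greywick.

No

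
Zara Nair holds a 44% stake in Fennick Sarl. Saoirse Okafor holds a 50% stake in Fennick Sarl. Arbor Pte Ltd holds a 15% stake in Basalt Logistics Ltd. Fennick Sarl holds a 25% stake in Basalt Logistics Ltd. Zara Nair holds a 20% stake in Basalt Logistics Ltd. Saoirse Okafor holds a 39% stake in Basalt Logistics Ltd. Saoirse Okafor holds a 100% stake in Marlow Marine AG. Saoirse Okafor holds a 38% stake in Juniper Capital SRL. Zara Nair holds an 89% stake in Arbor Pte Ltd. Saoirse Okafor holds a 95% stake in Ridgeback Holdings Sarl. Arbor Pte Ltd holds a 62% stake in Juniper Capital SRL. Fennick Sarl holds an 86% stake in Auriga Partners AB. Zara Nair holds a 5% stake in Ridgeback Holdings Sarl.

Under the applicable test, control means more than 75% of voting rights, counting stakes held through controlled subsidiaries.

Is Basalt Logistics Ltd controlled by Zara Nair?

No

Zara holds 89% of Arbor, so Zara controls Arbor.
In Basalt, Zara's side holds only 15% + 20% = 35%, not > 75%.
So Zara does not control Basalt.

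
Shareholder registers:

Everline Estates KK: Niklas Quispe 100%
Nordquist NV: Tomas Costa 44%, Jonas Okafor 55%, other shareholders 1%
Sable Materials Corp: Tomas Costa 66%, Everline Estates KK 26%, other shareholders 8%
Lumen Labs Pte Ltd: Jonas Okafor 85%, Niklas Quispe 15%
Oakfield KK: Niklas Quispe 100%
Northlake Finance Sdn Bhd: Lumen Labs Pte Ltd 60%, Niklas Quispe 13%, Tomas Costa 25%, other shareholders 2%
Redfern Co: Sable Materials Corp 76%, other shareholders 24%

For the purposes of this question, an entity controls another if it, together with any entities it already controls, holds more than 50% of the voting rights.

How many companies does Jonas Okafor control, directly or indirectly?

Jonas holds 55% of Nordquist, so Jonas controls Nordquist.
Jonas holds 85% of Lumen, so Jonas controls Lumen.
Lumen holds 60% of Northlake, so Jonas controls Northlake.
No other company's threshold is met.
Jonas controls 3 companies.

3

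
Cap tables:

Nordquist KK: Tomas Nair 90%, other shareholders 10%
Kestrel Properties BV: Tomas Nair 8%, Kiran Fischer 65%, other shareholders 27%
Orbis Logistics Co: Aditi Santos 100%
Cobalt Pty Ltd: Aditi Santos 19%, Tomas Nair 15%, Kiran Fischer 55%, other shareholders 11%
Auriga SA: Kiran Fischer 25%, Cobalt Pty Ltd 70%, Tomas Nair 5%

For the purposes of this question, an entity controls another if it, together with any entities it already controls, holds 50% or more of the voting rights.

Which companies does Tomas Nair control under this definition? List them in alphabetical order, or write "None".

Nordquist KK

Tomas holds 90% of Nordquist, so Tomas controls Nordquist.
No other company's threshold is met.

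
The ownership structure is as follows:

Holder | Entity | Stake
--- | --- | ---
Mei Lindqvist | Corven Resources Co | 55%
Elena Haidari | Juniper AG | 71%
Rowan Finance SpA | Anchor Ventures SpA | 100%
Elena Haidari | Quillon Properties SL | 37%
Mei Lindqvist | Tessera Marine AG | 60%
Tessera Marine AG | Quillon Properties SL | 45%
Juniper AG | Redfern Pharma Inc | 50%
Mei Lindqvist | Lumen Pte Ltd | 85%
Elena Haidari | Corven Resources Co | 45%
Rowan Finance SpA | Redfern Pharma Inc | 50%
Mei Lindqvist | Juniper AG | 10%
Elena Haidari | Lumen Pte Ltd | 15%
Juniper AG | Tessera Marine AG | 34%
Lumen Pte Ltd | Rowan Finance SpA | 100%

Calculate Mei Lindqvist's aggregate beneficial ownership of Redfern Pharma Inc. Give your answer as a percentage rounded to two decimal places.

Mei reaches Redfern along 2 paths.
Via Lumen → Rowan: 85% × 100% × 50% = 42.5%.
Via Juniper: 10% × 50% = 5%.
Total: 42.5% + 5% = 47.5%.
Rounded: 47.50%.

47.50%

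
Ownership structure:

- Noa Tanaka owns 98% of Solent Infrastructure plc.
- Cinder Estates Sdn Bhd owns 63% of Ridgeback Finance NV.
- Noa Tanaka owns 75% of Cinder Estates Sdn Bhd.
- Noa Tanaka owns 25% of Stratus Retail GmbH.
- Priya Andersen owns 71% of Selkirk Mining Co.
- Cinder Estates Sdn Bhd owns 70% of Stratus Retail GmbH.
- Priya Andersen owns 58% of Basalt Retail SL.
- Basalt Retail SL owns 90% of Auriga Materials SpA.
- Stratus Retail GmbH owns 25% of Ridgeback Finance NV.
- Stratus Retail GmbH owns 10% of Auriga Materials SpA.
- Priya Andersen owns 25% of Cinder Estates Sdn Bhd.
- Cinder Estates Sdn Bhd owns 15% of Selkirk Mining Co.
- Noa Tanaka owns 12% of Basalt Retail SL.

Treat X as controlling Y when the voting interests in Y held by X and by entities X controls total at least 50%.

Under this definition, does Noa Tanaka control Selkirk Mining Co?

No

Noa holds 75% of Cinder, so Noa controls Cinder.
Cinder and Noa together hold 70% + 25% = 95% of Stratus, so Noa controls Stratus.
Stratus and Cinder together hold 25% + 63% = 88% of Ridgeback, so Noa controls Ridgeback.
Noa holds 98% of Solent, so Noa controls Solent.
In Selkirk, Noa's side holds only 15%, not ≥ 50%.
So Noa does not control Selkirk.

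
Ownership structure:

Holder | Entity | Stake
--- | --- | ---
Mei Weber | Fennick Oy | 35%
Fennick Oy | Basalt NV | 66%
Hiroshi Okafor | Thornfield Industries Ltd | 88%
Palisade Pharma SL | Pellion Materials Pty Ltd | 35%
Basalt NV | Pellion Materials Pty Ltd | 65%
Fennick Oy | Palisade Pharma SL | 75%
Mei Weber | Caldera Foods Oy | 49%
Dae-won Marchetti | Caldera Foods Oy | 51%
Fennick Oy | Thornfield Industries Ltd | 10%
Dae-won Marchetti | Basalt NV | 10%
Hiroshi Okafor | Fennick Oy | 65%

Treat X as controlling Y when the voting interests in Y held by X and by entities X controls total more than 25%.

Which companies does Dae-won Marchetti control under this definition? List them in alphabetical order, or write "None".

Caldera Foods Oy

Dae-won holds 51% of Caldera, so Dae-won controls Caldera.
No other company's threshold is met.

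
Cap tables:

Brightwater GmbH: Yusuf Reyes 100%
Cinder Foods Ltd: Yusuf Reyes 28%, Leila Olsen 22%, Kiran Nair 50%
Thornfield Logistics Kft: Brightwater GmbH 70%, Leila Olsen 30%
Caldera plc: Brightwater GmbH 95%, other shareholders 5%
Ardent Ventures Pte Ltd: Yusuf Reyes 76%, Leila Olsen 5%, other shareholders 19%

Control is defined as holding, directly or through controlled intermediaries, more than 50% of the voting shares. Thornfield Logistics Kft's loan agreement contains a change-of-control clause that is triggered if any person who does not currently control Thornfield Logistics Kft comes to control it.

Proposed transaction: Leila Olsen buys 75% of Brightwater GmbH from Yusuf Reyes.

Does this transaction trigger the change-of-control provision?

Yes

The purchase adds only to Leila's holdings (Yusuf's stake shrinks), so Leila is the only person who could newly come to control Thornfield.
Leila's largest direct stake is 30% in Thornfield, which does not meet the threshold, so Leila controls no company.
In Thornfield, Leila's side holds only 30%, not > 50%.
So before the transaction, Leila does not control Thornfield.
After the purchase, Leila holds 75% of Brightwater directly, and Yusuf's stake falls to 25%.
Leila holds 75% of Brightwater, so Leila controls Brightwater.
Brightwater and Leila together hold 70% + 30% = 100% of Thornfield, so Leila controls Thornfield.
Leila did not control Thornfield before and does after, so the clause is triggered.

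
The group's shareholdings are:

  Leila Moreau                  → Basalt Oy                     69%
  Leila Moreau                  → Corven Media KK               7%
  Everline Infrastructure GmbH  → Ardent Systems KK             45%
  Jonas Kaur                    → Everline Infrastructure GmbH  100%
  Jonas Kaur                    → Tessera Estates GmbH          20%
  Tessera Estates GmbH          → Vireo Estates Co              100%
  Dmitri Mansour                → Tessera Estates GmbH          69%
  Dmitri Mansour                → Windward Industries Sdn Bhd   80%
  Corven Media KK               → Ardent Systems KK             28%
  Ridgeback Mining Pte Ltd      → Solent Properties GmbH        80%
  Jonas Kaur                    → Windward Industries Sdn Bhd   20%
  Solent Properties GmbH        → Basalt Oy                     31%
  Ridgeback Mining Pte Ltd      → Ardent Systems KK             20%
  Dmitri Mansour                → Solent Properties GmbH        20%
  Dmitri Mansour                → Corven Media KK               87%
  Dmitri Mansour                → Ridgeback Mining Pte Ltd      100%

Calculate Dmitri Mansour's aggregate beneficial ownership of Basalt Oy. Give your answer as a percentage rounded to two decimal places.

Dmitri reaches Basalt along 2 paths.
Via Solent: 20% × 31% = 6.2%.
Via Ridgeback → Solent: 100% × 80% × 31% = 24.8%.
Total: 6.2% + 24.8% = 31%.
Rounded: 31.00%.

31.00%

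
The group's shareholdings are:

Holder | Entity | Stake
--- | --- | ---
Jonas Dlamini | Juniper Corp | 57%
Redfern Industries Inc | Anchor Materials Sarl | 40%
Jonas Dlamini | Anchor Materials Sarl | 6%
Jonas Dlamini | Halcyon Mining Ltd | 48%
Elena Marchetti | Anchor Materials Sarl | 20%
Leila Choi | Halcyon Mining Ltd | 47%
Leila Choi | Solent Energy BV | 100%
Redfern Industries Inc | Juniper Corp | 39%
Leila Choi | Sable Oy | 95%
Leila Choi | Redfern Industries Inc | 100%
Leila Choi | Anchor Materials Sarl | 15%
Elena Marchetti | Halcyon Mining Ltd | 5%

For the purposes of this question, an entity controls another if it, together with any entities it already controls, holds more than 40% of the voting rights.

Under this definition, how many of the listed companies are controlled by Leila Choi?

5

Leila holds 47% of Halcyon, so Leila controls Halcyon.
Leila holds 100% of Redfern, so Leila controls Redfern.
Leila holds 100% of Solent, so Leila controls Solent.
Redfern and Leila together hold 40% + 15% = 55% of Anchor, so Leila controls Anchor.
Leila holds 95% of Sable, so Leila controls Sable.
No other company's threshold is met.
Leila controls 5 companies.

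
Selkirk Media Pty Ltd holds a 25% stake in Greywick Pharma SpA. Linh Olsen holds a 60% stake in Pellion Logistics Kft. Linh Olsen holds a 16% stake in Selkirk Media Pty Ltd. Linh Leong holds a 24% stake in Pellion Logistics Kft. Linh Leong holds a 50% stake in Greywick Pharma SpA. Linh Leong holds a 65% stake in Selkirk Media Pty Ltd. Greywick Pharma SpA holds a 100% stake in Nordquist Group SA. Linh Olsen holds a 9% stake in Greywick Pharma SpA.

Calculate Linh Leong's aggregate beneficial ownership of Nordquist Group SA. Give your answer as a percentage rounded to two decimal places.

66.25%

Linh Leong reaches Nordquist along 2 paths.
Via Selkirk → Greywick: 65% × 25% × 100% = 16.25%.
Via Greywick: 50% × 100% = 50%.
Total: 16.25% + 50% = 66.25%.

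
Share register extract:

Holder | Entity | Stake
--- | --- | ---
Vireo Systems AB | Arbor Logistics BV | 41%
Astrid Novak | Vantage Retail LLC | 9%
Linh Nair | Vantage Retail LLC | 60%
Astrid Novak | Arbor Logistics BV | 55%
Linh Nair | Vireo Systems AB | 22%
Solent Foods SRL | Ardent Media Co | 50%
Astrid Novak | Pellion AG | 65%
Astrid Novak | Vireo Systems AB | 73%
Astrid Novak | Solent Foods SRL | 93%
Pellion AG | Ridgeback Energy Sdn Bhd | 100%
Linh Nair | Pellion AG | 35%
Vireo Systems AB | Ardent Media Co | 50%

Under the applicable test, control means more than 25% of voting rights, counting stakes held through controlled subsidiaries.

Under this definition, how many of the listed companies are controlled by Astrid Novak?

6

Astrid holds 65% of Pellion, so Astrid controls Pellion.
Astrid holds 73% of Vireo, so Astrid controls Vireo.
Vireo and Astrid together hold 41% + 55% = 96% of Arbor, so Astrid controls Arbor.
Astrid holds 93% of Solent, so Astrid controls Solent.
Solent and Vireo together hold 50% + 50% = 100% of Ardent, so Astrid controls Ardent.
Pellion holds 100% of Ridgeback, so Astrid controls Ridgeback.
No other company's threshold is met.
Astrid controls 6 companies.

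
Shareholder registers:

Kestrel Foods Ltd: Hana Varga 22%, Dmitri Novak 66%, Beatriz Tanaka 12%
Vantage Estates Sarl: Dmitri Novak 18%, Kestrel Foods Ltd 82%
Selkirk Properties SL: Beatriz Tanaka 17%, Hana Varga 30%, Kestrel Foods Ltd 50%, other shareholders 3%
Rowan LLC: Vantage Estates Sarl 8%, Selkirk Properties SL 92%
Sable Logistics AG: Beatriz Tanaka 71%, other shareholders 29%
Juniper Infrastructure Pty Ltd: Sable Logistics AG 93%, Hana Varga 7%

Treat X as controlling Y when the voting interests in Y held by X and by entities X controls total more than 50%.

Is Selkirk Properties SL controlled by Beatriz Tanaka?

Beatriz holds 71% of Sable, so Beatriz controls Sable.
Sable holds 93% of Juniper, so Beatriz controls Juniper.
In Selkirk, Beatriz's side holds only 17%, not > 50%.
So Beatriz does not control Selkirk.

No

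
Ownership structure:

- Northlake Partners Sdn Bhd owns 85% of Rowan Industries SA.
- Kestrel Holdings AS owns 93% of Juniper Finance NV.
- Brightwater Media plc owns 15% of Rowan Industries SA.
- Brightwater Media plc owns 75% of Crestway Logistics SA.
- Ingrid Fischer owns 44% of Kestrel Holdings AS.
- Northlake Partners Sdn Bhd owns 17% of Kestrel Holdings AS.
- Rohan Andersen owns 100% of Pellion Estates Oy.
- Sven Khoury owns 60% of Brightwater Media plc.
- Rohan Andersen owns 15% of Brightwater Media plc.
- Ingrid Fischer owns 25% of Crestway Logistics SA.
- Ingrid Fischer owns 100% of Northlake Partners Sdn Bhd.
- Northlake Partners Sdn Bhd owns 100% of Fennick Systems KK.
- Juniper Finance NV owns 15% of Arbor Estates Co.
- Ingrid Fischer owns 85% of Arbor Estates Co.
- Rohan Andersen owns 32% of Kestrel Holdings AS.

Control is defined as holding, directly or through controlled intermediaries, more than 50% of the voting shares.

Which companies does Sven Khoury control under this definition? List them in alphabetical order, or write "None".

Brightwater Media plc, Crestway Logistics SA

Sven holds 60% of Brightwater, so Sven controls Brightwater.
Brightwater holds 75% of Crestway, so Sven controls Crestway.
No other company's threshold is met.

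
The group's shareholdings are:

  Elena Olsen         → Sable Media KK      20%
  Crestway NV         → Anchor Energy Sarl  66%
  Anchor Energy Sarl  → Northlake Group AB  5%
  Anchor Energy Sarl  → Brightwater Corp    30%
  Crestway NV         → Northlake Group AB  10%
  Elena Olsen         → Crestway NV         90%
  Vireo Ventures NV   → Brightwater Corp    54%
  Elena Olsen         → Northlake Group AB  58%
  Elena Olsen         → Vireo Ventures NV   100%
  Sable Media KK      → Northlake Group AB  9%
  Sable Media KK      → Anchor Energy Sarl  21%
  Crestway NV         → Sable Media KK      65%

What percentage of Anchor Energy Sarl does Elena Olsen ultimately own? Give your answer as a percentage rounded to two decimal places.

Elena reaches Anchor along 3 paths.
Via Crestway: 90% × 66% = 59.4%.
Via Crestway → Sable: 90% × 65% × 21% = 12.285%.
Via Sable: 20% × 21% = 4.2%.
Total: 59.4% + 12.285% + 4.2% = 75.885%.
Rounded: 75.89%.

75.89%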